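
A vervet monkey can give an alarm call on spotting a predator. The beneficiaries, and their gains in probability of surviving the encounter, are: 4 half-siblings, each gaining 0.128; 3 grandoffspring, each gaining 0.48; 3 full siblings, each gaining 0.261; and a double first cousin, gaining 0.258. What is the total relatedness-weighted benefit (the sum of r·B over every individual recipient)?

0.944

r to a half-sibling = 1/4 (half-sibs share one parent — one path of length 2: r = (1/2)^2 = 1/4).
r to a grandoffspring = 0.25 (two parent–offspring links: r = (1/2)^2 = 1/4).
r to a full sibling = 1/2 (full sibs share both parents — two paths of length 2: r = 2·(1/2)^2 = 1/2).
r to a double first cousin = 1/4 (double first cousins share both grandparent pairs — four paths of length 4: r = 4·(1/2)^4 = 1/4).
Summing one r·B term per recipient: 4·0.25·0.128 + 3·0.25·0.48 + 3·0.5·0.261 + 1·0.25·0.258 = 0.944.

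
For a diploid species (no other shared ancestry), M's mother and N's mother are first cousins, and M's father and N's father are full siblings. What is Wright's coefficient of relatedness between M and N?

Relatedness sums over independent paths through distinct common ancestors.
M and N are related in two ways: second cousins through their mothers (r = 1/32) and first cousins through their fathers (r = 1/8).
r = 1/32 + 1/8 = 5/32 = 0.15625.

0.15625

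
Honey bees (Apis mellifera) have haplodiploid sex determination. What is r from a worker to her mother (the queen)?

One meiotic link between diploid queen and diploid daughter: r = 1/2.

0.5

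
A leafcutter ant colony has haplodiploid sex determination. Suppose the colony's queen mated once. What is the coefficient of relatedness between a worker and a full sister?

Haplodiploid full sisters inherit their father's entire haploid genome identically (contributing 1/2) and on average half of their mother's contribution (1/2 · 1/2 = 1/4); r = 1/2 + 1/4 = 3/4.

0.75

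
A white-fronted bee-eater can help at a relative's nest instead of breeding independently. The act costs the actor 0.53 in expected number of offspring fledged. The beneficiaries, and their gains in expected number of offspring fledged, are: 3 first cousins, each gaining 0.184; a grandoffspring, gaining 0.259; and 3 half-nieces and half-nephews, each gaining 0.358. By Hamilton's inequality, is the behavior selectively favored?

No

Hamilton's rule: the trait is favored when the sum of r·B over every recipient exceeds the actor's cost C.
r to a first cousin = 0.125 (first cousins share one grandparent pair — two paths of length 4: r = 2·(1/2)^4 = 1/8).
r to a grandoffspring = 1/4 (two parent–offspring links: r = (1/2)^2 = 1/4).
r to a half-niece or half-nephew = 1/8 (half-aunt/uncle↔niece/nephew: one path of length 3: r = (1/2)^3 = 1/8).
Summing one r·B term per recipient: 3·0.125·0.184 + 1·0.25·0.259 + 3·0.125·0.358 = 0.268.
0.268 < 0.53: the indirect benefit is less than the cost.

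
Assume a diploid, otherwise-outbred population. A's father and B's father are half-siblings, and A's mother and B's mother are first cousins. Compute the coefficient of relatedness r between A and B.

0.09375

Wright's path rule: contributions from independent ancestry routes add.
A and B are related in two ways: half first cousins through their fathers (r = 1/16) and second cousins through their mothers (r = 1/32).
r = 1/16 + 1/32 = 3/32 = 0.09375.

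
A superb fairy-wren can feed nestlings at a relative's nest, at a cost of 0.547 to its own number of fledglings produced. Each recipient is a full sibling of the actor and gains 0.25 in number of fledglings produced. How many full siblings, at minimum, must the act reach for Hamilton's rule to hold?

r to a full sibling = 0.5 (full sibs share both parents — two paths of length 2: r = 2·(1/2)^2 = 1/2).
Hamilton's rule: n·r·B > C  ⇒  n > C/(r·B) = 0.547/(0.5·0.25) = 4.376.
The smallest integer exceeding 4.376 is 5.

5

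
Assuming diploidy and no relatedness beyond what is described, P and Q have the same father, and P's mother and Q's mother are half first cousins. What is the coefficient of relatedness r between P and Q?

0.265625

With two independent routes of shared ancestry, r is the sum of the two contributions.
P and Q are related in two ways: half-sibs through their shared father (r = 1/4) and half second cousins through their mothers (r = 1/64).
r = 1/4 + 1/64 = 0.265625.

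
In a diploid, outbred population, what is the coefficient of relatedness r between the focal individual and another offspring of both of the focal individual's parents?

Each parent–offspring link contributes a factor of 1/2, and independent paths through distinct common ancestors add.
Full sibs share both parents — two paths of length 2: r = 2·(1/2)^2 = 1/2.

0.5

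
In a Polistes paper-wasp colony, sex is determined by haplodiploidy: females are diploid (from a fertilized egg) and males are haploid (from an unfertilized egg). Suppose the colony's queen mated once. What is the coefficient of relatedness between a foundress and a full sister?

Haplodiploid full sisters inherit their father's entire haploid genome identically (contributing 1/2) and on average half of their mother's contribution (1/2 · 1/2 = 1/4); r = 1/2 + 1/4 = 3/4.

0.75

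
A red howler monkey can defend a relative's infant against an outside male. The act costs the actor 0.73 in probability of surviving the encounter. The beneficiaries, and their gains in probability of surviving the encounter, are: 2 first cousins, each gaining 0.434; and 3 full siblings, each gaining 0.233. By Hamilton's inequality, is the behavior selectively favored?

Hamilton's rule: the trait is favored when the sum of r·B over every recipient exceeds the actor's cost C.
r to a first cousin = 1/8 (first cousins share one grandparent pair — two paths of length 4: r = 2·(1/2)^4 = 1/8).
r to a full sibling = 0.5 (full sibs share both parents — two paths of length 2: r = 2·(1/2)^2 = 1/2).
Summing one r·B term per recipient: 2·0.125·0.434 + 3·0.5·0.233 = 0.458.
0.458 < 0.73: the indirect benefit is less than the cost.

No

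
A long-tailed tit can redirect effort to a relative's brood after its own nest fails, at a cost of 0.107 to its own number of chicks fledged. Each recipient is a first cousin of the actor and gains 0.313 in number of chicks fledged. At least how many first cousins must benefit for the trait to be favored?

3

r to a first cousin = 1/8 (first cousins share one grandparent pair — two paths of length 4: r = 2·(1/2)^4 = 1/8).
Hamilton's rule: n·r·B > C  ⇒  n > C/(r·B) = 0.107/(0.125·0.313) = 2.735.
The smallest integer exceeding 2.735 is 3.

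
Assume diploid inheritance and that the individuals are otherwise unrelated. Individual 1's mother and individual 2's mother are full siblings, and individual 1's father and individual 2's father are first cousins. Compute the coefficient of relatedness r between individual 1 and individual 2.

Wright's path rule: contributions from independent ancestry routes add.
Individual 1 and individual 2 are related in two ways: first cousins through their mothers (r = 1/8) and second cousins through their fathers (r = 1/32).
r = 1/8 + 1/32 = 0.15625.

0.15625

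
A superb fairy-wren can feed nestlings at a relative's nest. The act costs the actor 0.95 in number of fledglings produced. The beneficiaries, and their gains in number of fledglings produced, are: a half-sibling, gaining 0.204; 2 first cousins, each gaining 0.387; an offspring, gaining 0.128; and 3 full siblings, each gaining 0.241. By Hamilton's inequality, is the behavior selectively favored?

Hamilton's rule: the trait is favored when the sum of r·B over every recipient exceeds the actor's cost C.
r to a half-sibling = 1/4 (half-sibs share one parent — one path of length 2: r = (1/2)^2 = 1/4).
r to a first cousin = 1/8 (first cousins share one grandparent pair — two paths of length 4: r = 2·(1/2)^4 = 1/8).
r to an offspring = 0.5 (one parent–offspring link: r = (1/2)^1 = 1/2).
r to a full sibling = 0.5 (full sibs share both parents — two paths of length 2: r = 2·(1/2)^2 = 1/2).
Summing one r·B term per recipient: 1·0.25·0.204 + 2·0.125·0.387 + 1·0.5·0.128 + 3·0.5·0.241 = 0.57325.
0.57325 < 0.95: the indirect benefit is less than the cost.

No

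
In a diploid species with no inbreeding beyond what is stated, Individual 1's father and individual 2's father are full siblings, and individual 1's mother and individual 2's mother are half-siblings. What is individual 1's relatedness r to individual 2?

With two independent routes of shared ancestry, r is the sum of the two contributions.
Individual 1 and individual 2 are related in two ways: first cousins through their fathers (r = 1/8) and half first cousins through their mothers (r = 1/16).
r = 1/8 + 1/16 = 3/16 = 0.1875.

0.1875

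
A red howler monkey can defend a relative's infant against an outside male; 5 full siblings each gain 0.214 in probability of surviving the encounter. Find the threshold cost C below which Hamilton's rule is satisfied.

0.535

r to a full sibling = 0.5 (full sibs share both parents — two paths of length 2: r = 2·(1/2)^2 = 1/2).
Hamilton's rule: n·r·B > C, so the trait is favored while C < n·r·B = 5·0.5·0.214 = 0.535.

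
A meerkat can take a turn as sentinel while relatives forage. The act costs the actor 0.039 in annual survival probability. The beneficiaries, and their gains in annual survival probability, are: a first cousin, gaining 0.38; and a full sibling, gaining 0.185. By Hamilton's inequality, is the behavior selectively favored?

Hamilton's rule: the trait is favored when the sum of r·B over every recipient exceeds the actor's cost C.
r to a first cousin = 1/8 (first cousins share one grandparent pair — two paths of length 4: r = 2·(1/2)^4 = 1/8).
r to a full sibling = 0.5 (full sibs share both parents — two paths of length 2: r = 2·(1/2)^2 = 1/2).
Summing one r·B term per recipient: 1·0.125·0.38 + 1·0.5·0.185 = 0.14.
0.14 > 0.039: the indirect benefit exceeds the cost.

Yes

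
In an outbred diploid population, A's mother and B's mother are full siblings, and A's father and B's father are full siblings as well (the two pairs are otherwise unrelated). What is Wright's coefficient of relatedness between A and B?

0.25

Wright's path rule: contributions from independent ancestry routes add.
A and B are related in two ways: first cousins through their mothers (r = 1/8) and first cousins through their fathers (r = 1/8) — i.e. double first cousins.
r = 1/8 + 1/8 = 0.25.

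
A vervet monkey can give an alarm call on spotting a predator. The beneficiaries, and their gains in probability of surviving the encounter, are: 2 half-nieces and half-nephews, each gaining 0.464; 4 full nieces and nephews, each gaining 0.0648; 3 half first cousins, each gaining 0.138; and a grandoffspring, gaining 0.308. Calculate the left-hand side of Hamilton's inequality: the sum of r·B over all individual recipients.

0.283675

r to a half-niece or half-nephew = 0.125 (half-aunt/uncle↔niece/nephew: one path of length 3: r = (1/2)^3 = 1/8).
r to a full niece or nephew = 0.25 (full aunt/uncle↔niece/nephew: two paths of length 3 through the shared grandparent pair: r = 2·(1/2)^3 = 1/4).
r to a half first cousin = 1/16 (half first cousins share one grandparent — one path of length 4: r = (1/2)^4 = 1/16).
r to a grandoffspring = 0.25 (two parent–offspring links: r = (1/2)^2 = 1/4).
Summing one r·B term per recipient: 2·0.125·0.464 + 4·0.25·0.0648 + 3·0.0625·0.138 + 1·0.25·0.308 = 0.283675.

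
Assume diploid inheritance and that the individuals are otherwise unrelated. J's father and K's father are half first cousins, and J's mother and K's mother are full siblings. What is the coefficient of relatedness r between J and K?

Independent pedigree routes through distinct common ancestors add.
J and K are related in two ways: half second cousins through their fathers (r = 1/64) and first cousins through their mothers (r = 1/8).
r = 1/64 + 1/8 = 0.140625.

0.140625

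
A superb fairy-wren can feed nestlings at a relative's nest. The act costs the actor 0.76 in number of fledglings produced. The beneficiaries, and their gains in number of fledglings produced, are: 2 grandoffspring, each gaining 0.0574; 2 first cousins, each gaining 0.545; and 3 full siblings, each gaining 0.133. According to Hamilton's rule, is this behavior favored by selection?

No

Hamilton's rule: the trait is favored when the sum of r·B over every recipient exceeds the actor's cost C.
r to a grandoffspring = 1/4 (two parent–offspring links: r = (1/2)^2 = 1/4).
r to a first cousin = 0.125 (first cousins share one grandparent pair — two paths of length 4: r = 2·(1/2)^4 = 1/8).
r to a full sibling = 1/2 (full sibs share both parents — two paths of length 2: r = 2·(1/2)^2 = 1/2).
Summing one r·B term per recipient: 2·0.25·0.0574 + 2·0.125·0.545 + 3·0.5·0.133 = 0.36445.
0.36445 < 0.76: the indirect benefit is less than the cost.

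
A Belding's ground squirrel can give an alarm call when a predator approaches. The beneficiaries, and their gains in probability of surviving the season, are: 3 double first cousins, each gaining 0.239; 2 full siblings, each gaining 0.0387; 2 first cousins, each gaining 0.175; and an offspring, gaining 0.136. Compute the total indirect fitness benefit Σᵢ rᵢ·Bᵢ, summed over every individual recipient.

0.3297

r to a double first cousin = 0.25 (double first cousins share both grandparent pairs — four paths of length 4: r = 4·(1/2)^4 = 1/4).
r to a full sibling = 1/2 (full sibs share both parents — two paths of length 2: r = 2·(1/2)^2 = 1/2).
r to a first cousin = 0.125 (first cousins share one grandparent pair — two paths of length 4: r = 2·(1/2)^4 = 1/8).
r to an offspring = 0.5 (one parent–offspring link: r = (1/2)^1 = 1/2).
Summing one r·B term per recipient: 3·0.25·0.239 + 2·0.5·0.0387 + 2·0.125·0.175 + 1·0.5·0.136 = 0.3297.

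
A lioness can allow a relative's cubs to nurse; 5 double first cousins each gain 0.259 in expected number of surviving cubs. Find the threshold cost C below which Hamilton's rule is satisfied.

r to a double first cousin = 1/4 (double first cousins share both grandparent pairs — four paths of length 4: r = 4·(1/2)^4 = 1/4).
Hamilton's rule: n·r·B > C, so the trait is favored while C < n·r·B = 5·0.25·0.259 = 0.32375.

0.32375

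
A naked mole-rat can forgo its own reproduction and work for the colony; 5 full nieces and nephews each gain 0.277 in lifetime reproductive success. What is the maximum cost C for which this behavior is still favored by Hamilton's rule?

0.34625

r to a full niece or nephew = 1/4 (full aunt/uncle↔niece/nephew: two paths of length 3 through the shared grandparent pair: r = 2·(1/2)^3 = 1/4).
Hamilton's rule: n·r·B > C, so the trait is favored while C < n·r·B = 5·0.25·0.277 = 0.34625.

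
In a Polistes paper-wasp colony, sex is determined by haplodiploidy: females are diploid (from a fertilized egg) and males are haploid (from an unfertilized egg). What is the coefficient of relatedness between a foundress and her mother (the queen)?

One meiotic link between diploid queen and diploid daughter: r = 1/2.

0.5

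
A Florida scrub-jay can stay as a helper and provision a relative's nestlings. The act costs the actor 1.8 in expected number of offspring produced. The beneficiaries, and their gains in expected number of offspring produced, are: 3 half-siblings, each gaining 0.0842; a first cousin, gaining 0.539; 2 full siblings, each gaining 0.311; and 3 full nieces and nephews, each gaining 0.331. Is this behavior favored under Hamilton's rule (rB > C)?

Hamilton's rule: the trait is favored when the sum of r·B over every recipient exceeds the actor's cost C.
r to a half-sibling = 1/4 (half-sibs share one parent — one path of length 2: r = (1/2)^2 = 1/4).
r to a first cousin = 0.125 (first cousins share one grandparent pair — two paths of length 4: r = 2·(1/2)^4 = 1/8).
r to a full sibling = 0.5 (full sibs share both parents — two paths of length 2: r = 2·(1/2)^2 = 1/2).
r to a full niece or nephew = 0.25 (full aunt/uncle↔niece/nephew: two paths of length 3 through the shared grandparent pair: r = 2·(1/2)^3 = 1/4).
Summing one r·B term per recipient: 3·0.25·0.0842 + 1·0.125·0.539 + 2·0.5·0.311 + 3·0.25·0.331 = 0.689775.
0.689775 < 1.8: the indirect benefit is less than the cost.

No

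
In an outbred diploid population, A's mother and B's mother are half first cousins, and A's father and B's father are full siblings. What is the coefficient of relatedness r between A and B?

0.140625

Wright's path rule: contributions from independent ancestry routes add.
A and B are related in two ways: half second cousins through their mothers (r = 1/64) and first cousins through their fathers (r = 1/8).
r = 1/64 + 1/8 = 9/64 = 0.140625.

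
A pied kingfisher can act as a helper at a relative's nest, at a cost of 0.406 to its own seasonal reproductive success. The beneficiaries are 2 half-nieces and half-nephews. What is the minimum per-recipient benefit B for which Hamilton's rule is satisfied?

r to a half-niece or half-nephew = 0.125 (half-aunt/uncle↔niece/nephew: one path of length 3: r = (1/2)^3 = 1/8).
Hamilton's rule with n recipients of equal r: n·r·B > C, so B > C/(n·r) = 0.406/(2·0.125) = 1.624.

1.624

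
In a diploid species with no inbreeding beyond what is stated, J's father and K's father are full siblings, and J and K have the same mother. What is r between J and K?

0.375

Relatedness sums over independent paths through distinct common ancestors.
J and K are related in two ways: first cousins through their fathers (r = 1/8) and half-sibs through their shared mother (r = 1/4).
r = 1/8 + 1/4 = 3/8 = 0.375.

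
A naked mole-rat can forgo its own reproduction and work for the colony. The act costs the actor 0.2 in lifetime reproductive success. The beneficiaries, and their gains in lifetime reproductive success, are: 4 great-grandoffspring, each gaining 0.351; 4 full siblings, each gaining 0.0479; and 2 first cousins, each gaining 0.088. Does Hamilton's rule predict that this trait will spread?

Yes

Hamilton's rule: the trait is favored when the sum of r·B over every recipient exceeds the actor's cost C.
r to a great-grandoffspring = 1/8 (three parent–offspring links: r = (1/2)^3 = 1/8).
r to a full sibling = 0.5 (full sibs share both parents — two paths of length 2: r = 2·(1/2)^2 = 1/2).
r to a first cousin = 1/8 (first cousins share one grandparent pair — two paths of length 4: r = 2·(1/2)^4 = 1/8).
Summing one r·B term per recipient: 4·0.125·0.351 + 4·0.5·0.0479 + 2·0.125·0.088 = 0.2933.
0.2933 > 0.2: the indirect benefit exceeds the cost.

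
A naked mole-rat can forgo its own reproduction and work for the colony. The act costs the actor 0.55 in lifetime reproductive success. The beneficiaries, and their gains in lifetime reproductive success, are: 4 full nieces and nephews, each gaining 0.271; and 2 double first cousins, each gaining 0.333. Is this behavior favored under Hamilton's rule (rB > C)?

No

Hamilton's rule: the trait is favored when the sum of r·B over every recipient exceeds the actor's cost C.
r to a full niece or nephew = 0.25 (full aunt/uncle↔niece/nephew: two paths of length 3 through the shared grandparent pair: r = 2·(1/2)^3 = 1/4).
r to a double first cousin = 0.25 (double first cousins share both grandparent pairs — four paths of length 4: r = 4·(1/2)^4 = 1/4).
Summing one r·B term per recipient: 4·0.25·0.271 + 2·0.25·0.333 = 0.4375.
0.4375 < 0.55: the indirect benefit is less than the cost.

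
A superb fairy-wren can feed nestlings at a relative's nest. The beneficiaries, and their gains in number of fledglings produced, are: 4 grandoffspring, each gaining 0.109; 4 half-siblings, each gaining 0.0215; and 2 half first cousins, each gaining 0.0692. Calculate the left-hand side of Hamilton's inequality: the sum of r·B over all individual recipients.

r to a grandoffspring = 0.25 (two parent–offspring links: r = (1/2)^2 = 1/4).
r to a half-sibling = 0.25 (half-sibs share one parent — one path of length 2: r = (1/2)^2 = 1/4).
r to a half first cousin = 0.0625 (half first cousins share one grandparent — one path of length 4: r = (1/2)^4 = 1/16).
Summing one r·B term per recipient: 4·0.25·0.109 + 4·0.25·0.0215 + 2·0.0625·0.0692 = 0.13915.

0.13915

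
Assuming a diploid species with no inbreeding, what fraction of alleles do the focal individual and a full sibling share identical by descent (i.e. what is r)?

Full sibs share both parents — two paths of length 2: r = 2·(1/2)^2 = 1/2.

0.5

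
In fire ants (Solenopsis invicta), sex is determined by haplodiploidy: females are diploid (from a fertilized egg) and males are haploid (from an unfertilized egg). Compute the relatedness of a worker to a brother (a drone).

Her haploid brother carries none of their father's genes and a random half of their mother's genome; that half matches the maternal half of her own genome with probability 1/2: r = 1/2 · 1/2 = 1/4.

0.25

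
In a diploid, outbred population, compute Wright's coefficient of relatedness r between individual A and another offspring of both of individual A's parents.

Each parent–offspring link contributes a factor of 1/2, and independent paths through distinct common ancestors add.
Full sibs share both parents — two paths of length 2: r = 2·(1/2)^2 = 1/2.

0.5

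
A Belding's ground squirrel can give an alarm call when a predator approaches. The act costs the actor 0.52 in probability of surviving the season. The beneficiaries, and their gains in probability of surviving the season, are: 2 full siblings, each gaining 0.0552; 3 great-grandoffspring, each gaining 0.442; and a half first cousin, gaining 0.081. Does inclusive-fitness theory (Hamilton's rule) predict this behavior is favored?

Hamilton's rule: the trait is favored when the sum of r·B over every recipient exceeds the actor's cost C.
r to a full sibling = 0.5 (full sibs share both parents — two paths of length 2: r = 2·(1/2)^2 = 1/2).
r to a great-grandoffspring = 0.125 (three parent–offspring links: r = (1/2)^3 = 1/8).
r to a half first cousin = 0.0625 (half first cousins share one grandparent — one path of length 4: r = (1/2)^4 = 1/16).
Summing one r·B term per recipient: 2·0.5·0.0552 + 3·0.125·0.442 + 1·0.0625·0.081 = 0.2260125.
0.2260125 < 0.52: the indirect benefit is less than the cost.

No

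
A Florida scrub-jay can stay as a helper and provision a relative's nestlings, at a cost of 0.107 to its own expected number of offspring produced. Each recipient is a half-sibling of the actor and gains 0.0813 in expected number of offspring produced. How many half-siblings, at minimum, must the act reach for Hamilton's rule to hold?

r to a half-sibling = 0.25 (half-sibs share one parent — one path of length 2: r = (1/2)^2 = 1/4).
Hamilton's rule: n·r·B > C  ⇒  n > C/(r·B) = 0.107/(0.25·0.0813) = 5.264.
The smallest integer exceeding 5.264 is 6.

6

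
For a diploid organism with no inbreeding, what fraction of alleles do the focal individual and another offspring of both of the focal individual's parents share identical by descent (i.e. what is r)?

0.5

Each parent–offspring link contributes a factor of 1/2, and independent paths through distinct common ancestors add.
Full sibs share both parents — two paths of length 2: r = 2·(1/2)^2 = 1/2.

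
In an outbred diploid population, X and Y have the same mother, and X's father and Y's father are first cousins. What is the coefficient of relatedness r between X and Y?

0.28125

Independent pedigree routes through distinct common ancestors add.
X and Y are related in two ways: half-sibs through their shared mother (r = 1/4) and second cousins through their fathers (r = 1/32).
r = 1/4 + 1/32 = 9/32 = 0.28125.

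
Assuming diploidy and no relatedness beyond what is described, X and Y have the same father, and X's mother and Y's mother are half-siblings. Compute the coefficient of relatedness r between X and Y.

With two independent routes of shared ancestry, r is the sum of the two contributions.
X and Y are related in two ways: half-sibs through their shared father (r = 1/4) and half first cousins through their mothers (r = 1/16).
r = 1/4 + 1/16 = 0.3125.

0.3125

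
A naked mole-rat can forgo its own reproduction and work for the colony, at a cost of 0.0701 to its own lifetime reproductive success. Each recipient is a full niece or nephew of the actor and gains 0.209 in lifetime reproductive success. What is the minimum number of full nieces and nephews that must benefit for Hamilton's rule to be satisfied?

r to a full niece or nephew = 1/4 (full aunt/uncle↔niece/nephew: two paths of length 3 through the shared grandparent pair: r = 2·(1/2)^3 = 1/4).
Hamilton's rule: n·r·B > C  ⇒  n > C/(r·B) = 0.0701/(0.25·0.209) = 1.342.
The smallest integer exceeding 1.342 is 2.

2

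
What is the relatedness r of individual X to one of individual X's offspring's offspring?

Each parent–offspring link contributes a factor of 1/2, and independent paths through distinct common ancestors add.
Two parent–offspring links: r = (1/2)^2 = 1/4.

0.25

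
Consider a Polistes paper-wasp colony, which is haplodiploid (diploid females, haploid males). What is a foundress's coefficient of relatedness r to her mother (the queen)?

0.5

One meiotic link between diploid queen and diploid daughter: r = 1/2.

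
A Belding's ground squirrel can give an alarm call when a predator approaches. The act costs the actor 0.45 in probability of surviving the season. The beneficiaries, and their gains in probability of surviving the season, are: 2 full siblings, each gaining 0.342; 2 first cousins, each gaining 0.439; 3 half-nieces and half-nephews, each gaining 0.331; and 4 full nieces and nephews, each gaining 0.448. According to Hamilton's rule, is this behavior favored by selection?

Yes

Hamilton's rule: the trait is favored when the sum of r·B over every recipient exceeds the actor's cost C.
r to a full sibling = 1/2 (full sibs share both parents — two paths of length 2: r = 2·(1/2)^2 = 1/2).
r to a first cousin = 1/8 (first cousins share one grandparent pair — two paths of length 4: r = 2·(1/2)^4 = 1/8).
r to a half-niece or half-nephew = 0.125 (half-aunt/uncle↔niece/nephew: one path of length 3: r = (1/2)^3 = 1/8).
r to a full niece or nephew = 1/4 (full aunt/uncle↔niece/nephew: two paths of length 3 through the shared grandparent pair: r = 2·(1/2)^3 = 1/4).
Summing one r·B term per recipient: 2·0.5·0.342 + 2·0.125·0.439 + 3·0.125·0.331 + 4·0.25·0.448 = 1.023875.
1.023875 > 0.45: the indirect benefit exceeds the cost.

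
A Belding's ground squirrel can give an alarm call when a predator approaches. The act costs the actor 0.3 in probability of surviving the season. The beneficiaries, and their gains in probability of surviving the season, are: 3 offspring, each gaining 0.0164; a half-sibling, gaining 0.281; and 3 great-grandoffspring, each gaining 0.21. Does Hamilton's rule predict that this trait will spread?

No

Hamilton's rule: the trait is favored when the sum of r·B over every recipient exceeds the actor's cost C.
r to an offspring = 0.5 (one parent–offspring link: r = (1/2)^1 = 1/2).
r to a half-sibling = 0.25 (half-sibs share one parent — one path of length 2: r = (1/2)^2 = 1/4).
r to a great-grandoffspring = 0.125 (three parent–offspring links: r = (1/2)^3 = 1/8).
Summing one r·B term per recipient: 3·0.5·0.0164 + 1·0.25·0.281 + 3·0.125·0.21 = 0.1736.
0.1736 < 0.3: the indirect benefit is less than the cost.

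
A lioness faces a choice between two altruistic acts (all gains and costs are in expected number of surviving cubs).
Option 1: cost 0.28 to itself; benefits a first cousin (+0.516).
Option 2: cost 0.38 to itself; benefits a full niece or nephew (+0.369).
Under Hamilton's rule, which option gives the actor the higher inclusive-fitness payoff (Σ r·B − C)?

Option 1

Option 1: r to a first cousin = 0.125.
Option 1: Σ r·B − C = (1·0.125·0.516) − 0.28 = -0.2155.
Option 2: r to a full niece or nephew = 0.25.
Option 2: Σ r·B − C = (1·0.25·0.369) − 0.38 = -0.28775.
Option 1 has the higher net inclusive-fitness payoff.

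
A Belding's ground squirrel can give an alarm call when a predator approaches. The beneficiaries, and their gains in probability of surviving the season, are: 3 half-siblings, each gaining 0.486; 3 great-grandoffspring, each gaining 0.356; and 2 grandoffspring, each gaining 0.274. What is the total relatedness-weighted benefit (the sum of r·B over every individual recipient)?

r to a half-sibling = 0.25 (half-sibs share one parent — one path of length 2: r = (1/2)^2 = 1/4).
r to a great-grandoffspring = 1/8 (three parent–offspring links: r = (1/2)^3 = 1/8).
r to a grandoffspring = 1/4 (two parent–offspring links: r = (1/2)^2 = 1/4).
Summing one r·B term per recipient: 3·0.25·0.486 + 3·0.125·0.356 + 2·0.25·0.274 = 0.635.

0.635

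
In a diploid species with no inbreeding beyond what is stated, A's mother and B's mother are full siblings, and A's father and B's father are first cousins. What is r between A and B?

0.15625

Wright's path rule: contributions from independent ancestry routes add.
A and B are related in two ways: first cousins through their mothers (r = 1/8) and second cousins through their fathers (r = 1/32).
r = 1/8 + 1/32 = 5/32 = 0.15625.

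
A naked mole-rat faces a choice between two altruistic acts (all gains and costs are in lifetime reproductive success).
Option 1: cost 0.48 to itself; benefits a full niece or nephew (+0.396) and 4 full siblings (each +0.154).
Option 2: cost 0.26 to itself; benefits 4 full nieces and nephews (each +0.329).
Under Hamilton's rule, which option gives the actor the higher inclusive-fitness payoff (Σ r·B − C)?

Option 2

Option 1: r to a full niece or nephew = 0.25.
Option 1: r to a full sibling = 0.5.
Option 1: Σ r·B − C = (1·0.25·0.396 + 4·0.5·0.154) − 0.48 = -0.073.
Option 2: r to a full niece or nephew = 0.25.
Option 2: Σ r·B − C = (4·0.25·0.329) − 0.26 = 0.069.
Option 2 has the higher net inclusive-fitness payoff.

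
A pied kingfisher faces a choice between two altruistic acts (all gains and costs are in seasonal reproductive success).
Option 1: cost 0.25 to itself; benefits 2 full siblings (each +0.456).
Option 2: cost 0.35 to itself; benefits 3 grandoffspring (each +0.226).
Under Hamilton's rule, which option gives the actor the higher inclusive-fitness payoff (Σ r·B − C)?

Option 1

Option 1: r to a full sibling = 0.5.
Option 1: Σ r·B − C = (2·0.5·0.456) − 0.25 = 0.206.
Option 2: r to a grandoffspring = 0.25.
Option 2: Σ r·B − C = (3·0.25·0.226) − 0.35 = -0.1805.
Option 1 has the higher net inclusive-fitness payoff.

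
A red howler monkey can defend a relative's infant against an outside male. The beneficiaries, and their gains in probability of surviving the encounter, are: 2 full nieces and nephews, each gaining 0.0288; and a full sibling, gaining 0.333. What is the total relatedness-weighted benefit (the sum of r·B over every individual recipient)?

0.1809

r to a full niece or nephew = 1/4 (full aunt/uncle↔niece/nephew: two paths of length 3 through the shared grandparent pair: r = 2·(1/2)^3 = 1/4).
r to a full sibling = 1/2 (full sibs share both parents — two paths of length 2: r = 2·(1/2)^2 = 1/2).
Summing one r·B term per recipient: 2·0.25·0.0288 + 1·0.5·0.333 = 0.1809.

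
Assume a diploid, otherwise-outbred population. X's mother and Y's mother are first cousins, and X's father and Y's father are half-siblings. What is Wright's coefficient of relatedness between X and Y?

With two independent routes of shared ancestry, r is the sum of the two contributions.
X and Y are related in two ways: second cousins through their mothers (r = 1/32) and half first cousins through their fathers (r = 1/16).
r = 1/32 + 1/16 = 0.09375.

0.09375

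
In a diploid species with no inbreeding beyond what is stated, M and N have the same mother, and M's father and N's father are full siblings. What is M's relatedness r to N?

Wright's path rule: contributions from independent ancestry routes add.
M and N are related in two ways: half-sibs through their shared mother (r = 1/4) and first cousins through their fathers (r = 1/8).
r = 1/4 + 1/8 = 3/8 = 0.375.

0.375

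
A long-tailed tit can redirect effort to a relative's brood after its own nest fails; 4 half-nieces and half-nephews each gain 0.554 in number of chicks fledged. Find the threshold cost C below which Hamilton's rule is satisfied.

r to a half-niece or half-nephew = 0.125 (half-aunt/uncle↔niece/nephew: one path of length 3: r = (1/2)^3 = 1/8).
Hamilton's rule: n·r·B > C, so the trait is favored while C < n·r·B = 4·0.125·0.554 = 0.277.

0.277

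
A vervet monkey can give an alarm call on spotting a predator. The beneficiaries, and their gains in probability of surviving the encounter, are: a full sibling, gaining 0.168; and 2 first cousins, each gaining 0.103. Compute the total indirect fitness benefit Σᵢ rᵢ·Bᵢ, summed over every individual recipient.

r to a full sibling = 0.5 (full sibs share both parents — two paths of length 2: r = 2·(1/2)^2 = 1/2).
r to a first cousin = 0.125 (first cousins share one grandparent pair — two paths of length 4: r = 2·(1/2)^4 = 1/8).
Summing one r·B term per recipient: 1·0.5·0.168 + 2·0.125·0.103 = 0.10975.

0.10975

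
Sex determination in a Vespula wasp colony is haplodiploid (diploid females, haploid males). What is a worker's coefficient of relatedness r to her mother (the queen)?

0.5

One meiotic link between diploid queen and diploid daughter: r = 1/2.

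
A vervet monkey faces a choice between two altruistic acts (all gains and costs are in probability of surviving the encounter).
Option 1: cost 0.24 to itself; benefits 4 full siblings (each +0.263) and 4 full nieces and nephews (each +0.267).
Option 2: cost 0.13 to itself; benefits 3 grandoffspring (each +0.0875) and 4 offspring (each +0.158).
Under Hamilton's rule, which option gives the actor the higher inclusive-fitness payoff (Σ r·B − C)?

Option 1

Option 1: r to a full sibling = 0.5.
Option 1: r to a full niece or nephew = 0.25.
Option 1: Σ r·B − C = (4·0.5·0.263 + 4·0.25·0.267) − 0.24 = 0.553.
Option 2: r to a grandoffspring = 0.25.
Option 2: r to an offspring = 0.5.
Option 2: Σ r·B − C = (3·0.25·0.0875 + 4·0.5·0.158) − 0.13 = 0.251625.
Option 1 has the higher net inclusive-fitness payoff.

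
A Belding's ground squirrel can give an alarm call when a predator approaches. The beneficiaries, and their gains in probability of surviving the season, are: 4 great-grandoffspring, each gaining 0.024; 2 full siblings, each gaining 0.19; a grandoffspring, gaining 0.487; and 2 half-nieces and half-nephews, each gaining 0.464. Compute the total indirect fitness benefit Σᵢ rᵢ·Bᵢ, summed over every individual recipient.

0.43975

r to a great-grandoffspring = 1/8 (three parent–offspring links: r = (1/2)^3 = 1/8).
r to a full sibling = 0.5 (full sibs share both parents — two paths of length 2: r = 2·(1/2)^2 = 1/2).
r to a grandoffspring = 0.25 (two parent–offspring links: r = (1/2)^2 = 1/4).
r to a half-niece or half-nephew = 1/8 (half-aunt/uncle↔niece/nephew: one path of length 3: r = (1/2)^3 = 1/8).
Summing one r·B term per recipient: 4·0.125·0.024 + 2·0.5·0.19 + 1·0.25·0.487 + 2·0.125·0.464 = 0.43975.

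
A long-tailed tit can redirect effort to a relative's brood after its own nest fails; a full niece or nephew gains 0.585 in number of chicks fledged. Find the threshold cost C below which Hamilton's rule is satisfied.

0.14625

r to a full niece or nephew = 1/4 (full aunt/uncle↔niece/nephew: two paths of length 3 through the shared grandparent pair: r = 2·(1/2)^3 = 1/4).
Hamilton's rule: n·r·B > C, so the trait is favored while C < n·r·B = 1·0.25·0.585 = 0.14625.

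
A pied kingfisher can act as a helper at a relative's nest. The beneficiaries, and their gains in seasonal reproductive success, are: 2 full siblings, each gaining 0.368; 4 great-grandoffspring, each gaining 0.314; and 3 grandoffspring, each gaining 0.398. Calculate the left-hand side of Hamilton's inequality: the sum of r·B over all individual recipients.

0.8235

r to a full sibling = 1/2 (full sibs share both parents — two paths of length 2: r = 2·(1/2)^2 = 1/2).
r to a great-grandoffspring = 0.125 (three parent–offspring links: r = (1/2)^3 = 1/8).
r to a grandoffspring = 0.25 (two parent–offspring links: r = (1/2)^2 = 1/4).
Summing one r·B term per recipient: 2·0.5·0.368 + 4·0.125·0.314 + 3·0.25·0.398 = 0.8235.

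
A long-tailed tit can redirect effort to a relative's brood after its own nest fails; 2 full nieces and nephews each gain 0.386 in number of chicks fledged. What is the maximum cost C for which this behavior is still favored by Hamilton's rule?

r to a full niece or nephew = 1/4 (full aunt/uncle↔niece/nephew: two paths of length 3 through the shared grandparent pair: r = 2·(1/2)^3 = 1/4).
Hamilton's rule: n·r·B > C, so the trait is favored while C < n·r·B = 2·0.25·0.386 = 0.193.

0.193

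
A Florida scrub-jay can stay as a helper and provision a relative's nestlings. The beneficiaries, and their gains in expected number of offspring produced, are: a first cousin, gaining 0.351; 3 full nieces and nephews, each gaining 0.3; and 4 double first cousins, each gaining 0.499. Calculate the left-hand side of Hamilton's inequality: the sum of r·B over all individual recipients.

r to a first cousin = 0.125 (first cousins share one grandparent pair — two paths of length 4: r = 2·(1/2)^4 = 1/8).
r to a full niece or nephew = 1/4 (full aunt/uncle↔niece/nephew: two paths of length 3 through the shared grandparent pair: r = 2·(1/2)^3 = 1/4).
r to a double first cousin = 0.25 (double first cousins share both grandparent pairs — four paths of length 4: r = 4·(1/2)^4 = 1/4).
Summing one r·B term per recipient: 1·0.125·0.351 + 3·0.25·0.3 + 4·0.25·0.499 = 0.767875.

0.767875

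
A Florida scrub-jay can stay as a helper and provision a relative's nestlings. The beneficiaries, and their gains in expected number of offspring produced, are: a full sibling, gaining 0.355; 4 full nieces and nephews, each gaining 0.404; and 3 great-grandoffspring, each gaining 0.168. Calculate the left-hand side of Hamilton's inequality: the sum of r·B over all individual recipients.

0.6445

r to a full sibling = 1/2 (full sibs share both parents — two paths of length 2: r = 2·(1/2)^2 = 1/2).
r to a full niece or nephew = 0.25 (full aunt/uncle↔niece/nephew: two paths of length 3 through the shared grandparent pair: r = 2·(1/2)^3 = 1/4).
r to a great-grandoffspring = 1/8 (three parent–offspring links: r = (1/2)^3 = 1/8).
Summing one r·B term per recipient: 1·0.5·0.355 + 4·0.25·0.404 + 3·0.125·0.168 = 0.6445.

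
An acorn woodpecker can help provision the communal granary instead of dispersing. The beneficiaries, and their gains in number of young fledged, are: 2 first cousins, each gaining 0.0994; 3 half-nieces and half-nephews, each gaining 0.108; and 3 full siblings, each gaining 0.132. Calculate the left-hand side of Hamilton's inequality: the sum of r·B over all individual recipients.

r to a first cousin = 1/8 (first cousins share one grandparent pair — two paths of length 4: r = 2·(1/2)^4 = 1/8).
r to a half-niece or half-nephew = 0.125 (half-aunt/uncle↔niece/nephew: one path of length 3: r = (1/2)^3 = 1/8).
r to a full sibling = 0.5 (full sibs share both parents — two paths of length 2: r = 2·(1/2)^2 = 1/2).
Summing one r·B term per recipient: 2·0.125·0.0994 + 3·0.125·0.108 + 3·0.5·0.132 = 0.26335.

0.26335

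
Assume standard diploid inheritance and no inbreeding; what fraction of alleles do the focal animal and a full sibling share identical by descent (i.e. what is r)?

Full sibs share both parents — two paths of length 2: r = 2·(1/2)^2 = 1/2.

0.5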